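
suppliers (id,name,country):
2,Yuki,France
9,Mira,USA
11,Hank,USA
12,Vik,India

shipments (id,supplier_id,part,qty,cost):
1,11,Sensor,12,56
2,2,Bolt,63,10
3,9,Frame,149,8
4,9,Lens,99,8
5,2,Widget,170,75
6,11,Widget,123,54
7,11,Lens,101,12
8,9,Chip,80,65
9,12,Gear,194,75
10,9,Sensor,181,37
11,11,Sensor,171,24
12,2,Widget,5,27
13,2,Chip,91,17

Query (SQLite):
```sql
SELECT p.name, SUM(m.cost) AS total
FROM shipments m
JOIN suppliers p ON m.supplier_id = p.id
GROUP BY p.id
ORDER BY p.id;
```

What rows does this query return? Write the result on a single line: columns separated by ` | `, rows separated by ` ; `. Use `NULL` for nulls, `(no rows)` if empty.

Yuki | 129 ; Mira | 118 ; Hank | 146 ; Vik | 75

Join each shipments row to its suppliers via supplier_id.
Group joined rows by suppliers.id; compute SUM(m.cost) per group.
  2: ids {2, 5, 12, 13} → SUM(m.cost)=129
  9: ids {3, 4, 8, 10} → SUM(m.cost)=118
  11: ids {1, 6, 7, 11} → SUM(m.cost)=146
  12: ids {9} → SUM(m.cost)=75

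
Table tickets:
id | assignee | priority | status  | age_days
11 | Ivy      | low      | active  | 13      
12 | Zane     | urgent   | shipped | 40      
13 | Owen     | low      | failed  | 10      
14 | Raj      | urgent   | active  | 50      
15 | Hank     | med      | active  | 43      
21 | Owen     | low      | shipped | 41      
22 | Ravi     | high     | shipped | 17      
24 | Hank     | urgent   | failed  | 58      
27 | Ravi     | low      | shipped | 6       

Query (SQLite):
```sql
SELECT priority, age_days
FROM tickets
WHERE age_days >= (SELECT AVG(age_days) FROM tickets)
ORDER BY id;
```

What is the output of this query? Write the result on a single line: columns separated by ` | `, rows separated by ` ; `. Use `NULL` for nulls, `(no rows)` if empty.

urgent | 40 ; urgent | 50 ; med | 43 ; low | 41 ; urgent | 58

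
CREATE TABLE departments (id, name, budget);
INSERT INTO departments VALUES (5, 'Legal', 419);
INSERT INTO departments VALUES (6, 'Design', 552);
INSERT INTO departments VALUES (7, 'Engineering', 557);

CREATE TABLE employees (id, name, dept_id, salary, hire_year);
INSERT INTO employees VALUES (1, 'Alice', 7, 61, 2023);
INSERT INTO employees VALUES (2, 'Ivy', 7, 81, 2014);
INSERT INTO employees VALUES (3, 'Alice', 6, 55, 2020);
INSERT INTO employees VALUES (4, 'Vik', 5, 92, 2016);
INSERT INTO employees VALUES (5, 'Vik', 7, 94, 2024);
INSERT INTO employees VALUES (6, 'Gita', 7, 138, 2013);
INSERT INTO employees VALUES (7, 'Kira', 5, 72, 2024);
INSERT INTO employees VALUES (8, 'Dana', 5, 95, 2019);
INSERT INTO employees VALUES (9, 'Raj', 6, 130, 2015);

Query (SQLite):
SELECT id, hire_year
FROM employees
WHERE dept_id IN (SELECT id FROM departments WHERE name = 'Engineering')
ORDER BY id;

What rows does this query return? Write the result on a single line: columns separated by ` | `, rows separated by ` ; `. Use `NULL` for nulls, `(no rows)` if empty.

Inner query: departments.id where name = 'Engineering'.
Outer: keep employees rows whose dept_id is in that set.
Inner query → {7}

1 | 2023 ; 2 | 2014 ; 5 | 2024 ; 6 | 2013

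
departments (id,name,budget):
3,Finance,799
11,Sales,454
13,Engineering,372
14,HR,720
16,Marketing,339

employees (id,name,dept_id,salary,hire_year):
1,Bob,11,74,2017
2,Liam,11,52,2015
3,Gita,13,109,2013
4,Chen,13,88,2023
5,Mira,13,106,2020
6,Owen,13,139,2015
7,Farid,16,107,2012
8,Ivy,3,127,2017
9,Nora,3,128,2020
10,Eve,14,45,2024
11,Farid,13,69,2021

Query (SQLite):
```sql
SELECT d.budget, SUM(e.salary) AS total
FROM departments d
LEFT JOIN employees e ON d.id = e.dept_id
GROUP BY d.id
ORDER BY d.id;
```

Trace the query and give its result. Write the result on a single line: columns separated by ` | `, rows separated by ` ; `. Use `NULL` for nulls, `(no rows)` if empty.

LEFT JOIN keeps every departments row; unmatched ones get NULL for employees columns.
Group by departments.id and compute SUM(e.salary). SUM over an all-NULL group is NULL.
  3: ids {8, 9} → SUM(e.salary)=255
  11: ids {1, 2} → SUM(e.salary)=126
  13: ids {3, 4, 5, 6, 11} → SUM(e.salary)=511
  14: ids {10} → SUM(e.salary)=45
  16: ids {7} → SUM(e.salary)=107

799 | 255 ; 454 | 126 ; 372 | 511 ; 720 | 45 ; 339 | 107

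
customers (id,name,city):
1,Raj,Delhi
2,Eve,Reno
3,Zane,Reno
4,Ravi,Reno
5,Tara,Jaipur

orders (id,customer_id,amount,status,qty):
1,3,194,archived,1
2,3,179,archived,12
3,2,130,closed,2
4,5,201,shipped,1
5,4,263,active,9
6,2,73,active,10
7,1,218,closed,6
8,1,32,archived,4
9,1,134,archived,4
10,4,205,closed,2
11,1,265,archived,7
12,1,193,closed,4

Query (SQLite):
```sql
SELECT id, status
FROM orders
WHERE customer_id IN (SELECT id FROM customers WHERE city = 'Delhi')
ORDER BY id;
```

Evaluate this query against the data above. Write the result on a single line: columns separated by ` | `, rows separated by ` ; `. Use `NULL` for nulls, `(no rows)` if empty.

Inner query: customers.id where city = 'Delhi'.
Outer: keep orders rows whose customer_id is in that set.
Inner query → {1}

7 | closed ; 8 | archived ; 9 | archived ; 11 | archived ; 12 | closed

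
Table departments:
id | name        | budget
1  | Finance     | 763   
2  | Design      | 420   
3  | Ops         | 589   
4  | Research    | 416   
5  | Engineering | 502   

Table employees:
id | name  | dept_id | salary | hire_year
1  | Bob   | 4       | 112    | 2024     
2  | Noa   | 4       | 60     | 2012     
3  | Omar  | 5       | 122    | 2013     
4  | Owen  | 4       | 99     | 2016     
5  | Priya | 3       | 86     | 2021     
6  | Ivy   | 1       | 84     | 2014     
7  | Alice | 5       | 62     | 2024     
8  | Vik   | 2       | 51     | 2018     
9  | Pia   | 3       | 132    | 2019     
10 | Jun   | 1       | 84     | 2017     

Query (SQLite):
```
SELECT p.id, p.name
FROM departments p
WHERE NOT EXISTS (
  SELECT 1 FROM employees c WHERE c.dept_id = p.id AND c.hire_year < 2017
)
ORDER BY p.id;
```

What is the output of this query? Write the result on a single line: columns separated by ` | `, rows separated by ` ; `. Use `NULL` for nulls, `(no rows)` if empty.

For each departments row, check whether any employees with matching dept_id has hire_year < 2017.
Keep rows where that is false.

2 | Design ; 3 | Ops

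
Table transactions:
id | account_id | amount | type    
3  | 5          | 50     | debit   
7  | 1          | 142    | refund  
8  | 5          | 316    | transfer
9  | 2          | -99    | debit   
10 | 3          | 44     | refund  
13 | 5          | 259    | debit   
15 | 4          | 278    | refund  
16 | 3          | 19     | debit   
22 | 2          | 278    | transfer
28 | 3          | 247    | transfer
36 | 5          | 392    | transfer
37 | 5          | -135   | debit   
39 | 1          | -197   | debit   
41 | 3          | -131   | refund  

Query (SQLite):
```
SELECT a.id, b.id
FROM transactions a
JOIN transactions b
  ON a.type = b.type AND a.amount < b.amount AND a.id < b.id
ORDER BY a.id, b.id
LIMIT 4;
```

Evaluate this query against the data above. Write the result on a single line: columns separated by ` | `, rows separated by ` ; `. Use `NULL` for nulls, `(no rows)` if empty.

3 | 13 ; 7 | 15 ; 8 | 36 ; 9 | 13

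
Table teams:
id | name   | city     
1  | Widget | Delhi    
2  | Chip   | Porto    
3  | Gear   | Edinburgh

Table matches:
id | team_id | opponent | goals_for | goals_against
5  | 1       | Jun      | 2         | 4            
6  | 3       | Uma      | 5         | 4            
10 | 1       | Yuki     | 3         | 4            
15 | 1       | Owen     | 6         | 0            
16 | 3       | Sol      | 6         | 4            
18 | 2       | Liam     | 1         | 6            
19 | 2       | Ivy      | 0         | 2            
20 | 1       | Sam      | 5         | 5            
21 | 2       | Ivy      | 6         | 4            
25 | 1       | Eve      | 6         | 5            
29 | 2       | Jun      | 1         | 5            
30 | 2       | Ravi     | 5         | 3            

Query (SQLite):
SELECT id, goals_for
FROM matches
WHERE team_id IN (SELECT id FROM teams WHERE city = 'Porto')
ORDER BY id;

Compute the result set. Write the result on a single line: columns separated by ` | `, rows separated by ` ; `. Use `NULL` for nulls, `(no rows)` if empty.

18 | 1 ; 19 | 0 ; 21 | 6 ; 29 | 1 ; 30 | 5

Inner query: teams.id where city = 'Porto'.
Outer: keep matches rows whose team_id is in that set.
Inner query → {2}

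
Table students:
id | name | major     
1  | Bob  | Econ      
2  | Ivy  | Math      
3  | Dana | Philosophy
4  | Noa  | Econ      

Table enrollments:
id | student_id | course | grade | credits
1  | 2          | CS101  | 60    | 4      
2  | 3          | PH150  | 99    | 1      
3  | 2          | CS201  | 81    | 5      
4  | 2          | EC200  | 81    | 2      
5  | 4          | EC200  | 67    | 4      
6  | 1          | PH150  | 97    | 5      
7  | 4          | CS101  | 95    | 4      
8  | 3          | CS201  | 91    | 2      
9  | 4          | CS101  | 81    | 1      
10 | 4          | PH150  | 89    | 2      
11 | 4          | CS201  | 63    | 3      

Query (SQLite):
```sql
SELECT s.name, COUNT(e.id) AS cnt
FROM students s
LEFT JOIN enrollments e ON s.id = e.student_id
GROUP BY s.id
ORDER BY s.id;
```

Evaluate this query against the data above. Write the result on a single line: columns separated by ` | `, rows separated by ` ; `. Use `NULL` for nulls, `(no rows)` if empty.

LEFT JOIN keeps every students row; unmatched ones get NULL for enrollments columns.
Group by students.id and compute COUNT(e.id). COUNT(col) of an all-NULL group is 0.
  1: ids {6} → COUNT(e.id)=1
  2: ids {1, 3, 4} → COUNT(e.id)=3
  3: ids {2, 8} → COUNT(e.id)=2
  4: ids {5, 7, 9, 10, 11} → COUNT(e.id)=5

Bob | 1 ; Ivy | 3 ; Dana | 2 ; Noa | 5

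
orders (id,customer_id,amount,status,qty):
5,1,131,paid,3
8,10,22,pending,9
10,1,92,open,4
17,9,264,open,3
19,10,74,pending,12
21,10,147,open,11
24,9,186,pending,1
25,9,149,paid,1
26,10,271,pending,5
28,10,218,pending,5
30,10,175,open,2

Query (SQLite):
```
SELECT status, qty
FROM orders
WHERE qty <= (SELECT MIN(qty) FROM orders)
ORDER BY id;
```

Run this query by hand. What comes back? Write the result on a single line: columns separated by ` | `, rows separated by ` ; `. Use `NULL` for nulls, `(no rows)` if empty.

pending | 1 ; paid | 1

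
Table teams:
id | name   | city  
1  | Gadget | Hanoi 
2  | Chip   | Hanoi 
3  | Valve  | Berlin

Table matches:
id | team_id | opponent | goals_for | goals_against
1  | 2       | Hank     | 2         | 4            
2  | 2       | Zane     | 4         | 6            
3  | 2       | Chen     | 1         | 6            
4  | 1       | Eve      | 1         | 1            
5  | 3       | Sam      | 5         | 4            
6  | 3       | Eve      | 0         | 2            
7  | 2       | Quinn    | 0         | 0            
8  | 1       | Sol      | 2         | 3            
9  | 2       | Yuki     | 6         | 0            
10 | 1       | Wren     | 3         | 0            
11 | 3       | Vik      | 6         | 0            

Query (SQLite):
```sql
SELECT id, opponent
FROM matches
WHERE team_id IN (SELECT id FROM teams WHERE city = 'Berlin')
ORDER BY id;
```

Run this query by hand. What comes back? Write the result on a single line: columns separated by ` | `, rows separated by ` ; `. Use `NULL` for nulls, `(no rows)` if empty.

Inner query: teams.id where city = 'Berlin'.
Outer: keep matches rows whose team_id is in that set.
Inner query → {3}

5 | Sam ; 6 | Eve ; 11 | Vik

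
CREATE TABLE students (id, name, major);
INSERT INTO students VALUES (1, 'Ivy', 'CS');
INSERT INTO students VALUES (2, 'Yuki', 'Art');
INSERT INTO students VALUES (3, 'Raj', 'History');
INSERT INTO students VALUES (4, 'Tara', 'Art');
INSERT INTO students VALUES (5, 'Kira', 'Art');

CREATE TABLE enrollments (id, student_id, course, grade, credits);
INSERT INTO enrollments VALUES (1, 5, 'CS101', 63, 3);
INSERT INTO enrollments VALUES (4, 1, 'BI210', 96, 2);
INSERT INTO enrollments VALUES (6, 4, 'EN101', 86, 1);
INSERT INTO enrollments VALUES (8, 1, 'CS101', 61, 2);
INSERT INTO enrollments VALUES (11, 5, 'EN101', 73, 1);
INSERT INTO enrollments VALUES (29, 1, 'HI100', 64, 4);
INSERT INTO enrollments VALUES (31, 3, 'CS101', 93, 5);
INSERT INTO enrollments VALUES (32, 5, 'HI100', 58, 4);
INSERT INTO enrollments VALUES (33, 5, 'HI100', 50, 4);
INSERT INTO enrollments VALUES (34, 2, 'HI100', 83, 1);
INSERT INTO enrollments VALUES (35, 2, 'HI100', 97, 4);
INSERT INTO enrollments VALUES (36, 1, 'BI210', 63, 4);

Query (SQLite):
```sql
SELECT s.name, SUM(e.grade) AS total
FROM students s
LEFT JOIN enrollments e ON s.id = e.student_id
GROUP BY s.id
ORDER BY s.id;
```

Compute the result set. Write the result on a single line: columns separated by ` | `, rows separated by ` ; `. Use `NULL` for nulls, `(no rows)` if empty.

Ivy | 284 ; Yuki | 180 ; Raj | 93 ; Tara | 86 ; Kira | 244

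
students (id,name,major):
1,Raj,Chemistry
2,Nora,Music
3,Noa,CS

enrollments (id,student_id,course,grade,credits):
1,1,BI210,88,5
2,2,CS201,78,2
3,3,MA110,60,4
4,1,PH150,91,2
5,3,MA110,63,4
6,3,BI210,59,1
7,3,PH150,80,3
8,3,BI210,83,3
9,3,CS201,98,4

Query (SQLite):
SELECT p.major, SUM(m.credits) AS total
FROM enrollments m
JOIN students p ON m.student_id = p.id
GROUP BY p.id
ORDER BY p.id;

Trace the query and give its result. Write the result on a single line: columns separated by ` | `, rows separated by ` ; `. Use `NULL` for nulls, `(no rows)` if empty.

Chemistry | 7 ; Music | 2 ; CS | 19

Join each enrollments row to its students via student_id.
Group joined rows by students.id; compute SUM(m.credits) per group.
  1: ids {1, 4} → SUM(m.credits)=7
  2: ids {2} → SUM(m.credits)=2
  3: ids {3, 5, 6, 7, 8, 9} → SUM(m.credits)=19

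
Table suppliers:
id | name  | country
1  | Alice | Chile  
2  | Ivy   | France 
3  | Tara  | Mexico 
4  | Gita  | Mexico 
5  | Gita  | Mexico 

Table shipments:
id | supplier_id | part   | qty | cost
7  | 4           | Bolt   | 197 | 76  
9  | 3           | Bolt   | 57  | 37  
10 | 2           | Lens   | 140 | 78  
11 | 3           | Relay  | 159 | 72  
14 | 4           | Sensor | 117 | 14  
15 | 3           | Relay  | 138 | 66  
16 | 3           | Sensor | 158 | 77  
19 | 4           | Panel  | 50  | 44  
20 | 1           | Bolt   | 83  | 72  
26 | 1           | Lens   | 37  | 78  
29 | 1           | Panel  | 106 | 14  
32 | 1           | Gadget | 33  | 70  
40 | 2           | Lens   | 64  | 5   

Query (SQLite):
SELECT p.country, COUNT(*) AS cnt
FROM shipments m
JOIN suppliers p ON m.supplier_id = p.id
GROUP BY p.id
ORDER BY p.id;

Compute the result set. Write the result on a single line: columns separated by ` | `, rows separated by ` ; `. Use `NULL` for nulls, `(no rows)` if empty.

Join each shipments row to its suppliers via supplier_id.
Group joined rows by suppliers.id; compute COUNT(*) per group.
  1: ids {20, 26, 29, 32} → COUNT(*)=4
  2: ids {10, 40} → COUNT(*)=2
  3: ids {9, 11, 15, 16} → COUNT(*)=4
  4: ids {7, 14, 19} → COUNT(*)=3

Chile | 4 ; France | 2 ; Mexico | 4 ; Mexico | 3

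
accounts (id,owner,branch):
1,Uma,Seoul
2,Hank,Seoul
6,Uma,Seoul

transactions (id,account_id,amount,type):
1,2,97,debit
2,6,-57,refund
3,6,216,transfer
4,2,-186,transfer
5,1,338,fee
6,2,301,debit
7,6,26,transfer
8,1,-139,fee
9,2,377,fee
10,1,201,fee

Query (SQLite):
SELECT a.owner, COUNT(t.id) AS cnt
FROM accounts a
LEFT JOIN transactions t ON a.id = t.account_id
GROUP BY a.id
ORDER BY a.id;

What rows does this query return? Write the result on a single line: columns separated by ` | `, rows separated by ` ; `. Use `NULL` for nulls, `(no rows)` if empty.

Uma | 3 ; Hank | 4 ; Uma | 3

LEFT JOIN keeps every accounts row; unmatched ones get NULL for transactions columns.
Group by accounts.id and compute COUNT(t.id). COUNT(col) of an all-NULL group is 0.
  1: ids {5, 8, 10} → COUNT(t.id)=3
  2: ids {1, 4, 6, 9} → COUNT(t.id)=4
  6: ids {2, 3, 7} → COUNT(t.id)=3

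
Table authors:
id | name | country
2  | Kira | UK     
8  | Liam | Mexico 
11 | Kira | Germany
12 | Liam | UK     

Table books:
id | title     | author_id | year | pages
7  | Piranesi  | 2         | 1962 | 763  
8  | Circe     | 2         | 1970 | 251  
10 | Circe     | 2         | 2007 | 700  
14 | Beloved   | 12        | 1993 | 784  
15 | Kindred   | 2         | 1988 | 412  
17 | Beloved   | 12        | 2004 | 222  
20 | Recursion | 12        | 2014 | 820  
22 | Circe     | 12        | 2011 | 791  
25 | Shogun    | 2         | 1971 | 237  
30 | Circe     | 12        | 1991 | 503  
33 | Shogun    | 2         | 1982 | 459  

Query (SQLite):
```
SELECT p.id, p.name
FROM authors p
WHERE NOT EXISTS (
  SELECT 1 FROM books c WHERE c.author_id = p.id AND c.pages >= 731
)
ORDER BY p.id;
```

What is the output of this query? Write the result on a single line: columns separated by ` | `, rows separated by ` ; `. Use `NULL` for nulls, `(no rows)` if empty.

For each authors row, check whether any books with matching author_id has pages >= 731.
Keep rows where that is false.

8 | Liam ; 11 | Kira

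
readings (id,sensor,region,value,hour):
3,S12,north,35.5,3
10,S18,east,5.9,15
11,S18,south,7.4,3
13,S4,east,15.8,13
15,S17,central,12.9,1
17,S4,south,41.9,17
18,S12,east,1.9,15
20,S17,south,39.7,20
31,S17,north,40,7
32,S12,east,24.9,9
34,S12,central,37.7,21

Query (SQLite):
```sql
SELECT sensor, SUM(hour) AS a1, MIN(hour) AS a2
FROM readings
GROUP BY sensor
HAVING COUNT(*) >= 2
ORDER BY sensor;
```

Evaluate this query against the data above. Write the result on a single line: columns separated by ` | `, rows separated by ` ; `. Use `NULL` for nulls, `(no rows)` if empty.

Group readings by sensor.
Per group compute: SUM(hour), MIN(hour).
HAVING: drop groups with fewer than 2 rows.
  S12: ids {3, 18, 32, 34} → SUM(hour)=48, MIN(hour)=3
  S17: ids {15, 20, 31} → SUM(hour)=28, MIN(hour)=1
  S18: ids {10, 11} → SUM(hour)=18, MIN(hour)=3
  S4: ids {13, 17} → SUM(hour)=30, MIN(hour)=13

S12 | 48 | 3 ; S17 | 28 | 1 ; S18 | 18 | 3 ; S4 | 30 | 13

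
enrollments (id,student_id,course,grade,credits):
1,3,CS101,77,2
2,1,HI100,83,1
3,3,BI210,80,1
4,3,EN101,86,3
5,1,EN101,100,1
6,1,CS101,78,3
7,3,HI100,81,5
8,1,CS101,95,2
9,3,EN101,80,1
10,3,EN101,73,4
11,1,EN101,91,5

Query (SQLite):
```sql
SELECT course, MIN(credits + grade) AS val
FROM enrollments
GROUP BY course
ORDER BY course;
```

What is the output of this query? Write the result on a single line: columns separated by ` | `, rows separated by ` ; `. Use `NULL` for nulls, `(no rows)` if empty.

BI210 | 81 ; CS101 | 79 ; EN101 | 77 ; HI100 | 84

For each row compute credits + grade.
Group by course; take MIN of the expression per group.
  BI210: ids {3} → MIN(credits + grade)=81
  CS101: ids {1, 6, 8} → MIN(credits + grade)=79
  EN101: ids {4, 5, 9, 10, 11} → MIN(credits + grade)=77
  HI100: ids {2, 7} → MIN(credits + grade)=84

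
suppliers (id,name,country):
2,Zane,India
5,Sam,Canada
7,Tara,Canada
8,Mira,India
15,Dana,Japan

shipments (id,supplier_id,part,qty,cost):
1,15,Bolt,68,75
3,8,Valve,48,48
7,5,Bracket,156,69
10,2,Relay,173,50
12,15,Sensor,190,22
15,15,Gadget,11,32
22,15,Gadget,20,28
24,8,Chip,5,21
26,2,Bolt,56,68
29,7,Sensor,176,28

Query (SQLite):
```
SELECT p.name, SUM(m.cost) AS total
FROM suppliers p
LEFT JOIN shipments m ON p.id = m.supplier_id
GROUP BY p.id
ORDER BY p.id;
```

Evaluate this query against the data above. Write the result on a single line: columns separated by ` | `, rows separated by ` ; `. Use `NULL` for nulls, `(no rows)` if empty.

Zane | 118 ; Sam | 69 ; Tara | 28 ; Mira | 69 ; Dana | 157

LEFT JOIN keeps every suppliers row; unmatched ones get NULL for shipments columns.
Group by suppliers.id and compute SUM(m.cost). SUM over an all-NULL group is NULL.
  2: ids {10, 26} → SUM(m.cost)=118
  5: ids {7} → SUM(m.cost)=69
  7: ids {29} → SUM(m.cost)=28
  8: ids {3, 24} → SUM(m.cost)=69
  15: ids {1, 12, 15, 22} → SUM(m.cost)=157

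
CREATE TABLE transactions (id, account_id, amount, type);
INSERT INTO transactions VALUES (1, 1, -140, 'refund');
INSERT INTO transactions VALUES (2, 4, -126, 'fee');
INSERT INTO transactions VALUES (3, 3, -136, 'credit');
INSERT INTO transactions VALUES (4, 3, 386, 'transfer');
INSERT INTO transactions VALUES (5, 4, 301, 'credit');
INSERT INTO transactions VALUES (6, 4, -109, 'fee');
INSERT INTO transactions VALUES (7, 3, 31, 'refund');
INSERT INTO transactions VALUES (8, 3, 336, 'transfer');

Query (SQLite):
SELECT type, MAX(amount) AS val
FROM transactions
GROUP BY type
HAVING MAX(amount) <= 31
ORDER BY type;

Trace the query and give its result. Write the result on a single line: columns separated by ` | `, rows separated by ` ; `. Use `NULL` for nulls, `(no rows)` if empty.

fee | -109 ; refund | 31

Partition transactions by type; compute MAX(amount) within each group.
HAVING: keep groups where MAX(amount) <= 31.
  credit: ids {3, 5} → MAX(amount)=301
  fee: ids {2, 6} → MAX(amount)=-109
  refund: ids {1, 7} → MAX(amount)=31
  transfer: ids {4, 8} → MAX(amount)=386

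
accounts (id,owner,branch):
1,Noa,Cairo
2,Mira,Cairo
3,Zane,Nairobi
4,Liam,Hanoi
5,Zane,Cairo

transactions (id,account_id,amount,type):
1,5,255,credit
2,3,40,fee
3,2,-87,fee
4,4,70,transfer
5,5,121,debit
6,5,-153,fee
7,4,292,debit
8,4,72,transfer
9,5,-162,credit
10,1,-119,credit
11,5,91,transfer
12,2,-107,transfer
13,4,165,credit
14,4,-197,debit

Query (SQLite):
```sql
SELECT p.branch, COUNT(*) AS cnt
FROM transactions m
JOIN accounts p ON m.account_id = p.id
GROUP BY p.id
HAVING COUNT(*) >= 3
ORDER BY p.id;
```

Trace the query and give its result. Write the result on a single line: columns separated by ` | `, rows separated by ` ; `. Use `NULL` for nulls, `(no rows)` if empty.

Hanoi | 5 ; Cairo | 5

Join each transactions row to its accounts via account_id.
Group joined rows by accounts.id; compute COUNT(*) per group.
HAVING: keep groups with count ≥ 3.
  1: ids {10} → COUNT(*)=1
  2: ids {3, 12} → COUNT(*)=2
  3: ids {2} → COUNT(*)=1
  4: ids {4, 7, 8, 13, 14} → COUNT(*)=5
  5: ids {1, 5, 6, 9, 11} → COUNT(*)=5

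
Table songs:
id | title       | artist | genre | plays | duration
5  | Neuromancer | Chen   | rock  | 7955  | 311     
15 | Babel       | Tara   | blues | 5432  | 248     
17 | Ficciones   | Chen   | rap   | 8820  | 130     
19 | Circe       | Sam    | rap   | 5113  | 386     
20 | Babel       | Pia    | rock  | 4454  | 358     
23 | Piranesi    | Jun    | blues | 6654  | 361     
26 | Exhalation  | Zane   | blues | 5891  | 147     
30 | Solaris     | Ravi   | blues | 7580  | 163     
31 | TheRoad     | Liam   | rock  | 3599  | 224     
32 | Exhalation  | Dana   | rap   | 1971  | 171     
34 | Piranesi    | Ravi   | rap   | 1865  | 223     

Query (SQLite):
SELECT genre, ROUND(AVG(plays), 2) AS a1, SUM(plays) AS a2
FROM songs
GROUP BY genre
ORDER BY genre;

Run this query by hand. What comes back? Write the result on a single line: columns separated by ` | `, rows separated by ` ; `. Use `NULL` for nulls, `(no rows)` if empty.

blues | 6389.25 | 25557 ; rap | 4442.25 | 17769 ; rock | 5336 | 16008

Group songs by genre.
Per group compute: ROUND(AVG(plays), 2), SUM(plays).
  blues: ids {15, 23, 26, 30} → ROUND(AVG(plays), 2)=6389.25, SUM(plays)=25557
  rap: ids {17, 19, 32, 34} → ROUND(AVG(plays), 2)=4442.25, SUM(plays)=17769
  rock: ids {5, 20, 31} → ROUND(AVG(plays), 2)=5336, SUM(plays)=16008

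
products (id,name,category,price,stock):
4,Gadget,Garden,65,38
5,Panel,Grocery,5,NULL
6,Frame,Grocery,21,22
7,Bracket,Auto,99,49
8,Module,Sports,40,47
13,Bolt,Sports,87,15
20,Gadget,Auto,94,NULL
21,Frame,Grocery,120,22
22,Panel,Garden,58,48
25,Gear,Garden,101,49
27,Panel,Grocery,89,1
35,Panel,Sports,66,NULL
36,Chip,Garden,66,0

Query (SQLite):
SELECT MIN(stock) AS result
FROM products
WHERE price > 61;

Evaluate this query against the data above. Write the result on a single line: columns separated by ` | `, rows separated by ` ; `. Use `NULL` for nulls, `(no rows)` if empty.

0

Rows where price > 61 → stock values: [38, 49, 15, NULL, 22, 49, 1, NULL, 0].
MIN of non-NULL values = 0.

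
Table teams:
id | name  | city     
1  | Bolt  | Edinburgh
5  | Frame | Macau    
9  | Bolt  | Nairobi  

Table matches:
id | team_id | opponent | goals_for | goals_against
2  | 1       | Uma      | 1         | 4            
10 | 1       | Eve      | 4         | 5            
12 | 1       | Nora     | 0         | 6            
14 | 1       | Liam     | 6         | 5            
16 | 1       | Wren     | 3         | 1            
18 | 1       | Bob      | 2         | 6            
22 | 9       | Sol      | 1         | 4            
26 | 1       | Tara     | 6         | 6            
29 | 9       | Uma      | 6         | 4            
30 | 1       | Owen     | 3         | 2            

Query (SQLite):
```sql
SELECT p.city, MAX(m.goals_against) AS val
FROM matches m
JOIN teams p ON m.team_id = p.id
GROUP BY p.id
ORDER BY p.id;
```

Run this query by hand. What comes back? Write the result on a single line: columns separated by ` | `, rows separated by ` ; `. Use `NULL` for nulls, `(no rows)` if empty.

Edinburgh | 6 ; Nairobi | 4

Join each matches row to its teams via team_id.
Group joined rows by teams.id; compute MAX(m.goals_against) per group.
  1: ids {2, 10, 12, 14, 16, 18, 26, 30} → MAX(m.goals_against)=6
  9: ids {22, 29} → MAX(m.goals_against)=4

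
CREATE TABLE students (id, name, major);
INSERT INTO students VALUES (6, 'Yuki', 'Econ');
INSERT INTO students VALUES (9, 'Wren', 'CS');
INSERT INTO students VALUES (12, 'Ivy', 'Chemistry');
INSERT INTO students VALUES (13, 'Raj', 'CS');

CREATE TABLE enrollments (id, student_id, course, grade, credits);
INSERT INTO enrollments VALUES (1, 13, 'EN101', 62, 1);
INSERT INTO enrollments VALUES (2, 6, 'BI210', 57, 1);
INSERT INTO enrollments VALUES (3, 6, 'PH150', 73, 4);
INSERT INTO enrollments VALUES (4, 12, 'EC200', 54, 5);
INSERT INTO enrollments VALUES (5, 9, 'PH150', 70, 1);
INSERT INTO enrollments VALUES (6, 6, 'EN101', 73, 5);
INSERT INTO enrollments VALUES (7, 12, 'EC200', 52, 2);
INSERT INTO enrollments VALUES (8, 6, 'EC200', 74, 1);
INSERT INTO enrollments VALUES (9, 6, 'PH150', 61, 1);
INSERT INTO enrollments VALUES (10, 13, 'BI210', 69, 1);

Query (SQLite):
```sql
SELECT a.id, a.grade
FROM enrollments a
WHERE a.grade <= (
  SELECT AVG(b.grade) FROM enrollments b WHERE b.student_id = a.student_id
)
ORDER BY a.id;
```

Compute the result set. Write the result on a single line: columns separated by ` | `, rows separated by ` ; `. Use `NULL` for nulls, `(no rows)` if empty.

For each enrollments row a, compute AVG(grade) over rows sharing a.student_id.
Keep row a if a.grade <= that per-group AVG.
  student_id=6: AVG(grade) = 67.6
  student_id=9: AVG(grade) = 70.0
  student_id=12: AVG(grade) = 53.0
  student_id=13: AVG(grade) = 65.5

1 | 62 ; 2 | 57 ; 5 | 70 ; 7 | 52 ; 9 | 61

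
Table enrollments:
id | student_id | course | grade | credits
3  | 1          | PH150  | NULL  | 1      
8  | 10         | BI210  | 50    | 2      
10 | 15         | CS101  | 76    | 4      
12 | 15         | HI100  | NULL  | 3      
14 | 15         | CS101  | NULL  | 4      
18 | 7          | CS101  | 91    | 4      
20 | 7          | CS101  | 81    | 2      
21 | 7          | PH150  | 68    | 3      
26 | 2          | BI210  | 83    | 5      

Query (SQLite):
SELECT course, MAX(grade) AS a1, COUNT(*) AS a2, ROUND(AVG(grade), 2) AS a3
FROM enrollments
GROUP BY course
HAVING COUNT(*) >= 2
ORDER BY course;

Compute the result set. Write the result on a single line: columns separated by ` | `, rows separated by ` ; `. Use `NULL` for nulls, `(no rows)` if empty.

BI210 | 83 | 2 | 66.5 ; CS101 | 91 | 4 | 82.67 ; PH150 | 68 | 2 | 68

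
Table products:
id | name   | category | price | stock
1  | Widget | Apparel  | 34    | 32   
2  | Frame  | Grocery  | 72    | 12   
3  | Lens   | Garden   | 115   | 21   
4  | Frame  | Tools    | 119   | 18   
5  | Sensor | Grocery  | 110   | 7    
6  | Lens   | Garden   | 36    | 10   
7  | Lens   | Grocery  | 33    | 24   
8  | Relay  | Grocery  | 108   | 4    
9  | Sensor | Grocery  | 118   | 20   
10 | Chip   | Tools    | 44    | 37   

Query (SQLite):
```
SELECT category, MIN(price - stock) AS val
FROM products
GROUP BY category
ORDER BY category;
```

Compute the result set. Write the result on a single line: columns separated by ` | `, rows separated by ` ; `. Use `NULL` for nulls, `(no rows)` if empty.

Apparel | 2 ; Garden | 26 ; Grocery | 9 ; Tools | 7

For each row compute price - stock.
Group by category; take MIN of the expression per group.
  Apparel: ids {1} → MIN(price - stock)=2
  Garden: ids {3, 6} → MIN(price - stock)=26
  Grocery: ids {2, 5, 7, 8, 9} → MIN(price - stock)=9
  Tools: ids {4, 10} → MIN(price - stock)=7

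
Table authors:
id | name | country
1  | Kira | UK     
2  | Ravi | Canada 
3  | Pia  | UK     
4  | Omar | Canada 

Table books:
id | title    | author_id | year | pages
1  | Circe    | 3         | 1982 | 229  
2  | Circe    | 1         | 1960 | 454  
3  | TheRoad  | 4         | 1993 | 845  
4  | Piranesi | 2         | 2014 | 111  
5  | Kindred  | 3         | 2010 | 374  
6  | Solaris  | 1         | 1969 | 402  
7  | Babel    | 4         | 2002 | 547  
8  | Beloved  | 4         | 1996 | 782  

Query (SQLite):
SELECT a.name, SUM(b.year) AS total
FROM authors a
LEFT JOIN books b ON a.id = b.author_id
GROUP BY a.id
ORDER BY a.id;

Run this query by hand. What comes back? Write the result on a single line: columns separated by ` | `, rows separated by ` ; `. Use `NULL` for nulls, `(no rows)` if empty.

Kira | 3929 ; Ravi | 2014 ; Pia | 3992 ; Omar | 5991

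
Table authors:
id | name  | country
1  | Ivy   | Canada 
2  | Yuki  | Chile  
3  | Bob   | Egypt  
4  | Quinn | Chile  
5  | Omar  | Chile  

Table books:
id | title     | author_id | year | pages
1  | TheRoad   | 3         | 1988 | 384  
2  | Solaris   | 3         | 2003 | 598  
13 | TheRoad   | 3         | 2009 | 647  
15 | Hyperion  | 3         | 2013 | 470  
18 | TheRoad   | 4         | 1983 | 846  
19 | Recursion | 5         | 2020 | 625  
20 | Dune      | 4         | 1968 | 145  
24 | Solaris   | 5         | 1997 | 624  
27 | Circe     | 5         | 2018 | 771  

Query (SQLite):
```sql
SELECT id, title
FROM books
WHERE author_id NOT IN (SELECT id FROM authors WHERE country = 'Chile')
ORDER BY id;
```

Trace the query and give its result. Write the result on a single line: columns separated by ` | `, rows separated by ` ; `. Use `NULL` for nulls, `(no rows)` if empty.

1 | TheRoad ; 2 | Solaris ; 13 | TheRoad ; 15 | Hyperion

Inner query: authors.id where country = 'Chile'.
Outer: keep books rows whose author_id is not in that set.
Inner query → {2, 4, 5}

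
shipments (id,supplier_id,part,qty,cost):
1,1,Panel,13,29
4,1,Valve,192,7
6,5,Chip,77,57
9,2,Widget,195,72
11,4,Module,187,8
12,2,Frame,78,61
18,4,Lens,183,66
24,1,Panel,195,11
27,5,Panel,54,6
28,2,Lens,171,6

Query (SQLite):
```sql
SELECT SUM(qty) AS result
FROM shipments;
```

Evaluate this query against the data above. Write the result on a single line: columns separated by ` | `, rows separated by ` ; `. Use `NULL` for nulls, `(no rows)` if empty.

All qty values: [13, 192, 77, 195, 187, 78, 183, 195, 54, 171].
SUM of non-NULL values = 1345.

1345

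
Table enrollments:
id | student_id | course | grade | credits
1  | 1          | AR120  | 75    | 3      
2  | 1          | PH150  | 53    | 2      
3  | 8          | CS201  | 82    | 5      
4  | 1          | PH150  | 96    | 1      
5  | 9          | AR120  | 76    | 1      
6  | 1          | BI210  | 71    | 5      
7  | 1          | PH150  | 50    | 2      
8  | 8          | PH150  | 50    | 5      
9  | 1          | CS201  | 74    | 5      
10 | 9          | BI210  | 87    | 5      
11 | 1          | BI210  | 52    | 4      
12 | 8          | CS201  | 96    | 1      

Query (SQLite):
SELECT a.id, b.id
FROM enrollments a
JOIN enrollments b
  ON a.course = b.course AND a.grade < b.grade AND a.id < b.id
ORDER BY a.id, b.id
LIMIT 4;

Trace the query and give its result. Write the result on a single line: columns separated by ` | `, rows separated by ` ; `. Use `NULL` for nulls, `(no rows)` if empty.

1 | 5 ; 2 | 4 ; 3 | 12 ; 6 | 10

Pairs (a,b) with same course, a.grade < b.grade, a.id < b.id.
course groups: AR120:{1,5} BI210:{6,10,11} CS201:{3,9,12} PH150:{2,4,7,8}
Ordered by (a.id, b.id); first 4.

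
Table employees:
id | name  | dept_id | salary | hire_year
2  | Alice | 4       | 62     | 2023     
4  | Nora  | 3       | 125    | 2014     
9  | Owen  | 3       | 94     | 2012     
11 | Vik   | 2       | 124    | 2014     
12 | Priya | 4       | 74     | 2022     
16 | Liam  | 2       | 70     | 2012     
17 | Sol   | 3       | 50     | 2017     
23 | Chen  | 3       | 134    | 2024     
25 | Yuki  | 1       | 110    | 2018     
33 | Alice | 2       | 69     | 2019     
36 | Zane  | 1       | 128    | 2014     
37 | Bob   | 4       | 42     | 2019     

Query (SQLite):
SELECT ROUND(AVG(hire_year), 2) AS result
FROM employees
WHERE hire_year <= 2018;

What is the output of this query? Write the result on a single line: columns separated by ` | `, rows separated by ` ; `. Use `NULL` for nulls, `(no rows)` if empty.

2014.43

Rows where hire_year <= 2018 → hire_year values: [2014, 2012, 2014, 2012, 2017, 2018, 2014].
AVG = 14101 / 7 (rounded to 2 dp).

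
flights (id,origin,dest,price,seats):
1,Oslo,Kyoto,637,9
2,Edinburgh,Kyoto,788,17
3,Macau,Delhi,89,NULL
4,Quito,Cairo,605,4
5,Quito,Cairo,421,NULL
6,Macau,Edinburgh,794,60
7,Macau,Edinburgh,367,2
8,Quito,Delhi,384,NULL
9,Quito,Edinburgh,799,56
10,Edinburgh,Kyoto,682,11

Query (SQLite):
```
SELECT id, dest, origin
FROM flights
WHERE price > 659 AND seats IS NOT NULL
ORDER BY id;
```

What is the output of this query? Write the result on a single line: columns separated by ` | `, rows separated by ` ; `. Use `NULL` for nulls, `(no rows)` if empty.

price > 659: ids {2, 6, 9, 10}
seats IS NOT NULL: ids {1, 2, 4, 6, 7, 9, 10}
Combine with AND.

2 | Kyoto | Edinburgh ; 6 | Edinburgh | Macau ; 9 | Edinburgh | Quito ; 10 | Kyoto | Edinburgh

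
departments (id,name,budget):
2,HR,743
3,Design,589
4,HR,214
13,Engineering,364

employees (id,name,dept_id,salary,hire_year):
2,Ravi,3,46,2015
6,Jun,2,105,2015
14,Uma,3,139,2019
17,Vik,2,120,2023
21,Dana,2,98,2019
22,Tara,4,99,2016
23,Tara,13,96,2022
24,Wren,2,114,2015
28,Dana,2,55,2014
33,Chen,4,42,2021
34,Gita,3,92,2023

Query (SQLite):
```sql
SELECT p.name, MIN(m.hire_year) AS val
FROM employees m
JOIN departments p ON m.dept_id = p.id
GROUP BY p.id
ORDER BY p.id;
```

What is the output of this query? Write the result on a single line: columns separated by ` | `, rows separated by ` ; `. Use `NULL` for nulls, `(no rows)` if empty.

Join each employees row to its departments via dept_id.
Group joined rows by departments.id; compute MIN(m.hire_year) per group.
  2: ids {6, 17, 21, 24, 28} → MIN(m.hire_year)=2014
  3: ids {2, 14, 34} → MIN(m.hire_year)=2015
  4: ids {22, 33} → MIN(m.hire_year)=2016
  13: ids {23} → MIN(m.hire_year)=2022

HR | 2014 ; Design | 2015 ; HR | 2016 ; Engineering | 2022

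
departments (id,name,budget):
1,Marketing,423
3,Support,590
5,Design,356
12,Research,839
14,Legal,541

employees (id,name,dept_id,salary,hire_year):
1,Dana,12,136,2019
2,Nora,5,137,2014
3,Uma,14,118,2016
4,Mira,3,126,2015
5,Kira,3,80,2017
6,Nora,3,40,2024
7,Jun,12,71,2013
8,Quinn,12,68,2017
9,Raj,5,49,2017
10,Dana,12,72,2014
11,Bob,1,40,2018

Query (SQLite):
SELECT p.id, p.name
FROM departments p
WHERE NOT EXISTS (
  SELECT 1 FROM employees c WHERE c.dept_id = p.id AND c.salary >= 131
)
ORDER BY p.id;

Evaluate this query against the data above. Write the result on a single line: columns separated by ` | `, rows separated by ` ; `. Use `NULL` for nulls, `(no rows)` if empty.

1 | Marketing ; 3 | Support ; 14 | Legal

For each departments row, check whether any employees with matching dept_id has salary >= 131.
Keep rows where that is false.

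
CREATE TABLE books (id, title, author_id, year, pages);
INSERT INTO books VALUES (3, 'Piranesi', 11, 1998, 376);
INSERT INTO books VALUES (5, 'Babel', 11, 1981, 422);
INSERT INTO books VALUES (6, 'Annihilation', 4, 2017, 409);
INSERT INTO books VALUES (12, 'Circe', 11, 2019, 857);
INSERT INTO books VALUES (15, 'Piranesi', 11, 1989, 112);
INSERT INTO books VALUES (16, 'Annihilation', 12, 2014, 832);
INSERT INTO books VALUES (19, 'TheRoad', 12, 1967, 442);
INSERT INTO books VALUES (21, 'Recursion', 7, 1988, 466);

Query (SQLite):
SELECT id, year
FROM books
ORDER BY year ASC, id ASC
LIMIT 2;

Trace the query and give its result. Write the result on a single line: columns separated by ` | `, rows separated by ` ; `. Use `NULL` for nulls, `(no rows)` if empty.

19 | 1967 ; 5 | 1981

Sort by year asc, tiebreak id asc: (1967, id=19), (1981, id=5), (1988, id=21), (1989, id=15), (1998, id=3) …. Take first 2.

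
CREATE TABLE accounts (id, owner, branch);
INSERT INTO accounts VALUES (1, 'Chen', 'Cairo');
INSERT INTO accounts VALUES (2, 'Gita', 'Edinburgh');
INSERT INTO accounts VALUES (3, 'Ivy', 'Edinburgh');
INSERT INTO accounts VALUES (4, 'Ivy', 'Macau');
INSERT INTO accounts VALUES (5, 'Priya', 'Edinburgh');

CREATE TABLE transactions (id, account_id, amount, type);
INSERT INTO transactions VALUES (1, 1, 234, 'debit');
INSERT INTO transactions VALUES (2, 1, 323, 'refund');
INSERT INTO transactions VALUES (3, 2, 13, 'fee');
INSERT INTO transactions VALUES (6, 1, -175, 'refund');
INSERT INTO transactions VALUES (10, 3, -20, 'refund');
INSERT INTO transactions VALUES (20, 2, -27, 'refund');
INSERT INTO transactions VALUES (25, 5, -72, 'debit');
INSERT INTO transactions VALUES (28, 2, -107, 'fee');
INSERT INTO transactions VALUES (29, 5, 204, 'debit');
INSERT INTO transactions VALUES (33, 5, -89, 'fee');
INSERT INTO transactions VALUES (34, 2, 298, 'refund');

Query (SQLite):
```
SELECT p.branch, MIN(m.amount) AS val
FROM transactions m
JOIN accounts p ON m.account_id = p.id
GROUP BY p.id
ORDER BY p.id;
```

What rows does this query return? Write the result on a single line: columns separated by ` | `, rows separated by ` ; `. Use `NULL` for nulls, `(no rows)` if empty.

Join each transactions row to its accounts via account_id.
Group joined rows by accounts.id; compute MIN(m.amount) per group.
  1: ids {1, 2, 6} → MIN(m.amount)=-175
  2: ids {3, 20, 28, 34} → MIN(m.amount)=-107
  3: ids {10} → MIN(m.amount)=-20
  5: ids {25, 29, 33} → MIN(m.amount)=-89

Cairo | -175 ; Edinburgh | -107 ; Edinburgh | -20 ; Edinburgh | -89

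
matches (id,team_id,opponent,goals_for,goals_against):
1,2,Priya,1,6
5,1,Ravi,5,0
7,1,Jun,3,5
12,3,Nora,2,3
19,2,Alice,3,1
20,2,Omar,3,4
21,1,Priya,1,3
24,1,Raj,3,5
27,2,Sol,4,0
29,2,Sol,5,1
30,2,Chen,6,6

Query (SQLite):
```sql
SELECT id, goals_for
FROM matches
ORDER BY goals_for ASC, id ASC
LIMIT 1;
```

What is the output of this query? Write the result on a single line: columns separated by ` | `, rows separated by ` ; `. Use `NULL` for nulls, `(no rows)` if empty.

1 | 1

Sort by goals_for asc, tiebreak id asc: (1, id=1), (1, id=21), (2, id=12), (3, id=7) …. Take first 1.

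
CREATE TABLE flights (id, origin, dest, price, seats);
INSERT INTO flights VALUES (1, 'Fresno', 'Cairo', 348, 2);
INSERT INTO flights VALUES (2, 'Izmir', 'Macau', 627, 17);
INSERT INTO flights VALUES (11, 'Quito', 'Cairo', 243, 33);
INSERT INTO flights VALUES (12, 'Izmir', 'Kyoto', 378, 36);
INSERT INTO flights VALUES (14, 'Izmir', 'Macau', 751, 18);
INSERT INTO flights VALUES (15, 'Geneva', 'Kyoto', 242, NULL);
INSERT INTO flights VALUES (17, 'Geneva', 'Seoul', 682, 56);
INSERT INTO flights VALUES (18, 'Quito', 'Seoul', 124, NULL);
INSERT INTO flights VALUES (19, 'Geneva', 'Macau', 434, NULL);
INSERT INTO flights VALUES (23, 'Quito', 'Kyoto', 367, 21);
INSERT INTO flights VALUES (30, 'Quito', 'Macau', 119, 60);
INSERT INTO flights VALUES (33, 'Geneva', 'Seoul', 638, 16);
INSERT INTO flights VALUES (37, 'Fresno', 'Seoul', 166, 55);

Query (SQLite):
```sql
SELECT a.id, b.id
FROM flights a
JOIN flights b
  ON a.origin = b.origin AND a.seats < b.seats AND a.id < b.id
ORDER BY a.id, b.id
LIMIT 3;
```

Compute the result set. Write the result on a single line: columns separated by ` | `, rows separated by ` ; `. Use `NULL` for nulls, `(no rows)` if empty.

1 | 37 ; 2 | 12 ; 2 | 14

Pairs (a,b) with same origin, a.seats < b.seats, a.id < b.id.
origin groups: Fresno:{1,37} Geneva:{15,17,19,33} Izmir:{2,12,14} Quito:{11,18,23,30}
Ordered by (a.id, b.id); first 3.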